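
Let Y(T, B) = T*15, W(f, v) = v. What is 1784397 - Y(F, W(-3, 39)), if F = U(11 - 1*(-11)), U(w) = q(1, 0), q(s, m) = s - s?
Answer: 1784397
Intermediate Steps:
q(s, m) = 0
U(w) = 0
F = 0
Y(T, B) = 15*T
1784397 - Y(F, W(-3, 39)) = 1784397 - 15*0 = 1784397 - 1*0 = 1784397 + 0 = 1784397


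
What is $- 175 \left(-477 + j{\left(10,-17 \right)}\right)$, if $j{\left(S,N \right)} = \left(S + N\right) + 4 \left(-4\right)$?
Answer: $87500$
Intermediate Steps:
$j{\left(S,N \right)} = -16 + N + S$ ($j{\left(S,N \right)} = \left(N + S\right) - 16 = -16 + N + S$)
$- 175 \left(-477 + j{\left(10,-17 \right)}\right) = - 175 \left(-477 - 23\right) = \left(-175\right) \left(-500\right) = 87500$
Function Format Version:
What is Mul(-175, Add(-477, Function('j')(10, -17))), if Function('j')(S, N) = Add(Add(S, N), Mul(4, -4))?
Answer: 87500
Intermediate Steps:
Function('j')(S, N) = Add(-16, N, S) (Function('j')(S, N) = Add(Add(N, S), -16) = Add(-16, N, S))
Mul(-175, Add(-477, Function('j')(10, -17))) = Mul(-175, Add(-477, Add(-16, -17, 10))) = Mul(-175, Add(-477, -23)) = Mul(-175, -500) = 87500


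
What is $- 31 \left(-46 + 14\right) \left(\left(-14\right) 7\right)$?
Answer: $-97216$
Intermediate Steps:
$- 31 \left(-46 + 14\right) \left(\left(-14\right) 7\right) = \left(-31\right) \left(-32\right) \left(-98\right) = 992 \left(-98\right) = -97216$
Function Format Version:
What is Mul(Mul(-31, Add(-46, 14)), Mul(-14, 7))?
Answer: -97216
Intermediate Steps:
Mul(Mul(-31, Add(-46, 14)), Mul(-14, 7)) = Mul(Mul(-31, -32), -98) = Mul(992, -98) = -97216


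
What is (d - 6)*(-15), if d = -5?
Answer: 165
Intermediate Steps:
(d - 6)*(-15) = (-5 - 6)*(-15) = -11*(-15) = 165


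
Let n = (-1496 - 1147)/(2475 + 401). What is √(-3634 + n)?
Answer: I*√7516445413/1438 ≈ 60.29*I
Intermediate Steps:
n = -2643/2876 ≈ -0.91898
√(-3634 + n) = √(-3634 - 2643/2876) = √(-10454027/2876) = I*√7516445413/1438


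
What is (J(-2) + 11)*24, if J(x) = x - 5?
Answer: 96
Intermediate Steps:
J(x) = -5 + x
(J(-2) + 11)*24 = ((-5 - 2) + 11)*24 = (-7 + 11)*24 = 4*24 = 96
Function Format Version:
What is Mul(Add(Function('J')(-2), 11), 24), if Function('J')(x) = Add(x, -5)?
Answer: 96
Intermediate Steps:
Function('J')(x) = Add(-5, x)
Mul(Add(Function('J')(-2), 11), 24) = Mul(Add(Add(-5, -2), 11), 24) = Mul(Add(-7, 11), 24) = Mul(4, 24) = 96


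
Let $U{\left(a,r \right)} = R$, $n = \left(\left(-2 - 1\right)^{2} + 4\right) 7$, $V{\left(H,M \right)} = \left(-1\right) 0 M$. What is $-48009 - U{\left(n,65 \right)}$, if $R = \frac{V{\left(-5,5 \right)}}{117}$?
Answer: $-48009$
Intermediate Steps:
$V{\left(H,M \right)} = 0$ ($V{\left(H,M \right)} = 0 M = 0$)
$n = 91$ ($n = \left(\left(-3\right)^{2} + 4\right) 7 = \left(9 + 4\right) 7 = 13 \cdot 7 = 91$)
$R = 0$ ($R = \frac{0}{117} = 0 \cdot \frac{1}{117} = 0$)
$U{\left(a,r \right)} = 0$
$-48009 - U{\left(n,65 \right)} = -48009 - 0 = -48009 + 0 = -48009$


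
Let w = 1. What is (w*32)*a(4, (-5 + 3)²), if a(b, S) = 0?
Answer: 0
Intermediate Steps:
(w*32)*a(4, (-5 + 3)²) = (1*32)*0 = 32*0 = 0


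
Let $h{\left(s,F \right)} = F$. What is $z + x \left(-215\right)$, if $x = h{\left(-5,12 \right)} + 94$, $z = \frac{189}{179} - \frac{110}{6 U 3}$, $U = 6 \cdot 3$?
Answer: $- \frac{660843647}{28998} \approx -22789.0$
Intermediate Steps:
$U = 18$
$z = \frac{20773}{28998}$ ($z = \frac{189}{179} - \frac{110}{6 \cdot 18 \cdot 3} = 189 \cdot \frac{1}{179} - \frac{110}{108 \cdot 3} = \frac{189}{179} - \frac{110}{324} = \frac{189}{179} - \frac{55}{162} = \frac{20773}{28998} \approx 0.71636$)
$x = 106$ ($x = 12 + 94 = 106$)
$z + x \left(-215\right) = \frac{20773}{28998} + 106 \left(-215\right) = \frac{20773}{28998} - 22790 = - \frac{660843647}{28998}$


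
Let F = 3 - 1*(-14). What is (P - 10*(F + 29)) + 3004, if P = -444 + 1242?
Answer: 3342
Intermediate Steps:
F = 17 (F = 3 + 14 = 17)
P = 798
(P - 10*(F + 29)) + 3004 = (798 - 10*(17 + 29)) + 3004 = (798 - 10*46) + 3004 = (798 - 460) + 3004 = 338 + 3004 = 3342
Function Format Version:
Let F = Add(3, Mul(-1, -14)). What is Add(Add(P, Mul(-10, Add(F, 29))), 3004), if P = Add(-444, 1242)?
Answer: 3342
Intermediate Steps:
F = 17 (F = Add(3, 14) = 17)
P = 798
Add(Add(P, Mul(-10, Add(F, 29))), 3004) = Add(Add(798, Mul(-10, Add(17, 29))), 3004) = Add(Add(798, Mul(-10, 46)), 3004) = Add(Add(798, -460), 3004) = Add(338, 3004) = 3342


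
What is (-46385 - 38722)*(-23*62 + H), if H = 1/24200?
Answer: 266997672663/2200 ≈ 1.2136e+8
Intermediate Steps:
H = 1/24200 ≈ 4.1322e-5
(-46385 - 38722)*(-23*62 + H) = (-46385 - 38722)*(-23*62 + 1/24200) = -85107*(-1426 + 1/24200) = -85107*(-34509199/24200) = 266997672663/2200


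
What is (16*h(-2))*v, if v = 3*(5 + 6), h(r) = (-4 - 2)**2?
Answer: 19008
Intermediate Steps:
h(r) = 36 (h(r) = (-6)**2 = 36)
v = 33 (v = 3*11 = 33)
(16*h(-2))*v = (16*36)*33 = 576*33 = 19008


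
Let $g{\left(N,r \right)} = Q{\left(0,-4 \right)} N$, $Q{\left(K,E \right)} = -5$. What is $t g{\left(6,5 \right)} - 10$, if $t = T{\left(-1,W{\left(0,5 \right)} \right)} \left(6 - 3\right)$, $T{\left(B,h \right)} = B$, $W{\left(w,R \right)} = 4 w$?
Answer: $80$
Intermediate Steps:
$g{\left(N,r \right)} = - 5 N$
$t = -3$ ($t = - (6 - 3) = \left(-1\right) 3 = -3$)
$t g{\left(6,5 \right)} - 10 = - 3 \left(\left(-5\right) 6\right) - 10 = \left(-3\right) \left(-30\right) - 10 = 90 - 10 = 80$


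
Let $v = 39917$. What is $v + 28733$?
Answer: $68650$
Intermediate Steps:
$v + 28733 = 39917 + 28733 = 68650$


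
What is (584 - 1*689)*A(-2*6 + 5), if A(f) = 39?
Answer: -4095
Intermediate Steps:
(584 - 1*689)*A(-2*6 + 5) = (584 - 1*689)*39 = (584 - 689)*39 = -105*39 = -4095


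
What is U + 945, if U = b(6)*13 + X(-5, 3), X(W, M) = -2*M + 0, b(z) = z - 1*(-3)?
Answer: 1056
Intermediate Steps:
b(z) = 3 + z (b(z) = z + 3 = 3 + z)
X(W, M) = -2*M
U = 111 (U = (3 + 6)*13 - 2*3 = 9*13 - 6 = 117 - 6 = 111)
U + 945 = 111 + 945 = 1056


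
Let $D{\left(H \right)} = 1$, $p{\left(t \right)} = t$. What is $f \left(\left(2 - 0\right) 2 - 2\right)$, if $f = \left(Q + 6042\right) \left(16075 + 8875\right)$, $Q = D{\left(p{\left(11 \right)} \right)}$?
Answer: $301545700$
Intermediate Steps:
$Q = 1$
$f = 150772850$ ($f = \left(1 + 6042\right) \left(16075 + 8875\right) = 6043 \cdot 24950 = 150772850$)
$f \left(\left(2 - 0\right) 2 - 2\right) = 150772850 \left(\left(2 - 0\right) 2 - 2\right) = 150772850 \left(\left(2 + 0\right) 2 - 2\right) = 150772850 \left(2 \cdot 2 - 2\right) = 150772850 \left(4 - 2\right) = 150772850 \cdot 2 = 301545700$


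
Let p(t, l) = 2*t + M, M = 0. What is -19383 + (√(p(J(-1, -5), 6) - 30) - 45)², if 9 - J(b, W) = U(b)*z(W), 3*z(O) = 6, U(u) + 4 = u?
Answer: -17350 - 180*√2 ≈ -17605.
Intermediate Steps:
U(u) = -4 + u
z(O) = 2 (z(O) = (⅓)*6 = 2)
J(b, W) = 17 - 2*b (J(b, W) = 9 - (-4 + b)*2 = 9 - (-8 + 2*b) = 9 + (8 - 2*b) = 17 - 2*b)
p(t, l) = 2*t (p(t, l) = 2*t + 0 = 2*t)
-19383 + (√(p(J(-1, -5), 6) - 30) - 45)² = -19383 + (√(2*(17 - 2*(-1)) - 30) - 45)² = -19383 + (√(2*(17 + 2) - 30) - 45)² = -19383 + (√(2*19 - 30) - 45)² = -19383 + (√(38 - 30) - 45)² = -19383 + (√8 - 45)² = -19383 + (2*√2 - 45)² = -19383 + (-45 + 2*√2)²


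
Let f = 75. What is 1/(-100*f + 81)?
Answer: -1/7419 ≈ -0.00013479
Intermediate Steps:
1/(-100*f + 81) = 1/(-100*75 + 81) = 1/(-7500 + 81) = 1/(-7419) = -1/7419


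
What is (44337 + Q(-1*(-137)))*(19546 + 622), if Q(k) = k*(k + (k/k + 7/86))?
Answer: 54855517988/43 ≈ 1.2757e+9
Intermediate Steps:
Q(k) = k*(93/86 + k) (Q(k) = k*(k + (1 + 7*(1/86))) = k*(k + (1 + 7/86)) = k*(k + 93/86) = k*(93/86 + k))
(44337 + Q(-1*(-137)))*(19546 + 622) = (44337 + (-1*(-137))*(93 + 86*(-1*(-137)))/86)*(19546 + 622) = (44337 + (1/86)*137*(93 + 86*137))*20168 = (44337 + (1/86)*137*(93 + 11782))*20168 = (44337 + (1/86)*137*11875)*20168 = (44337 + 1626875/86)*20168 = (5439857/86)*20168 = 54855517988/43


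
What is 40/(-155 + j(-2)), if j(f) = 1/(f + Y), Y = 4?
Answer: -80/309 ≈ -0.25890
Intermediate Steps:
j(f) = 1/(4 + f) (j(f) = 1/(f + 4) = 1/(4 + f))
40/(-155 + j(-2)) = 40/(-155 + 1/(4 - 2)) = 40/(-155 + 1/2) = 40/(-155 + ½) = 40/(-309/2) = -2/309*40 = -80/309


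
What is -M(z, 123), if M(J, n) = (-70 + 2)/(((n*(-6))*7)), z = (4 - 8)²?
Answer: -34/2583 ≈ -0.013163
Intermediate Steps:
z = 16 (z = (-4)² = 16)
M(J, n) = 34/(21*n) (M(J, n) = -68*(-1/(42*n)) = -(-34)/(21*n) = 34/(21*n))
-M(z, 123) = -34/(21*123) = -1*34/2583 = -34/2583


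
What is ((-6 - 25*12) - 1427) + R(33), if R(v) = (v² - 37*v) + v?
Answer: -1832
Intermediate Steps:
R(v) = v² - 36*v
((-6 - 25*12) - 1427) + R(33) = ((-6 - 25*12) - 1427) + 33*(-36 + 33) = ((-6 - 300) - 1427) + 33*(-3) = (-306 - 1427) - 99 = -1733 - 99 = -1832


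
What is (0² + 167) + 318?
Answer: 485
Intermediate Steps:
(0² + 167) + 318 = (0 + 167) + 318 = 167 + 318 = 485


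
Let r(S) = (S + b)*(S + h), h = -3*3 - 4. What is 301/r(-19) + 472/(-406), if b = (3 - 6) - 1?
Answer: -112593/149408 ≈ -0.75359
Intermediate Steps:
h = -13 (h = -9 - 4 = -13)
b = -4 (b = -3 - 1 = -4)
r(S) = (-13 + S)*(-4 + S) (r(S) = (S - 4)*(S - 13) = (-4 + S)*(-13 + S) = (-13 + S)*(-4 + S))
301/r(-19) + 472/(-406) = 301/(52 + (-19)² - 17*(-19)) + 472/(-406) = 301/(52 + 361 + 323) + 472*(-1/406) = 301/736 - 236/203 = -112593/149408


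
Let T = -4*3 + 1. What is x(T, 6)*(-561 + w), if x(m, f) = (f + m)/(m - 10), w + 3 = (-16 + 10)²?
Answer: -880/7 ≈ -125.71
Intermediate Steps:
w = 33 (w = -3 + (-16 + 10)² = -3 + (-6)² = -3 + 36 = 33)
T = -11 (T = -12 + 1 = -11)
x(m, f) = (f + m)/(-10 + m)
x(T, 6)*(-561 + w) = ((6 - 11)/(-10 - 11))*(-561 + 33) = (-5/(-21))*(-528) = -1/21*(-5)*(-528) = (5/21)*(-528) = -880/7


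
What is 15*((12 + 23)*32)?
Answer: 16800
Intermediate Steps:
15*((12 + 23)*32) = 15*(35*32) = 15*1120 = 16800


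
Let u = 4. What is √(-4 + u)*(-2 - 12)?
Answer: 0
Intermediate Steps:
√(-4 + u)*(-2 - 12) = √(-4 + 4)*(-2 - 12) = √0*(-14) = 0*(-14) = 0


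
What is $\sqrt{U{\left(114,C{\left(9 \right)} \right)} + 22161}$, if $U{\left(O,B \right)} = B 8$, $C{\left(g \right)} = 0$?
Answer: $\sqrt{22161} \approx 148.87$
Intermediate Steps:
$U{\left(O,B \right)} = 8 B$
$\sqrt{U{\left(114,C{\left(9 \right)} \right)} + 22161} = \sqrt{8 \cdot 0 + 22161} = \sqrt{0 + 22161} = \sqrt{22161}$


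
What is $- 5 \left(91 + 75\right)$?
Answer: $-830$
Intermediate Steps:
$- 5 \left(91 + 75\right) = \left(-5\right) 166 = -830$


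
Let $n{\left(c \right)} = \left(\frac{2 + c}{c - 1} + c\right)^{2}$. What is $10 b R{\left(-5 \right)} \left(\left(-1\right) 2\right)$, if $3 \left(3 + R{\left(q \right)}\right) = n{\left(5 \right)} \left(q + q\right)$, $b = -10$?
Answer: $-30975$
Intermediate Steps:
$n{\left(c \right)} = \left(c + \frac{2 + c}{-1 + c}\right)^{2}$ ($n{\left(c \right)} = \left(\frac{2 + c}{-1 + c} + c\right)^{2} = \left(c + \frac{2 + c}{-1 + c}\right)^{2}$)
$R{\left(q \right)} = -3 + \frac{243 q}{8}$ ($R{\left(q \right)} = -3 + \frac{\frac{\left(2 + 5^{2}\right)^{2}}{\left(-1 + 5\right)^{2}} \left(q + q\right)}{3} = -3 + \frac{\frac{\left(2 + 25\right)^{2}}{16} \cdot 2 q}{3} = -3 + \frac{\frac{27^{2}}{16} \cdot 2 q}{3} = -3 + \frac{\frac{1}{16} \cdot 729 \cdot 2 q}{3} = -3 + \frac{\frac{729}{16} \cdot 2 q}{3} = -3 + \frac{\frac{729}{8} q}{3} = -3 + \frac{243 q}{8}$)
$10 b R{\left(-5 \right)} \left(\left(-1\right) 2\right) = 10 \left(-10\right) \left(-3 + \frac{243}{8} \left(-5\right)\right) \left(\left(-1\right) 2\right) = - 100 \left(-3 - \frac{1215}{8}\right) \left(-2\right) = - 100 \left(\left(- \frac{1239}{8}\right) \left(-2\right)\right) = \left(-100\right) \frac{1239}{4} = -30975$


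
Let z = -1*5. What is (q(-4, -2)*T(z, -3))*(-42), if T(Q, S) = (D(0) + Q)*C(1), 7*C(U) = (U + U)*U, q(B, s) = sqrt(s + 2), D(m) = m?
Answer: 0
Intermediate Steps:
z = -5
q(B, s) = sqrt(2 + s)
C(U) = 2*U**2/7 (C(U) = ((U + U)*U)/7 = ((2*U)*U)/7 = (2*U**2)/7 = 2*U**2/7)
T(Q, S) = 2*Q/7 (T(Q, S) = (0 + Q)*((2/7)*1**2) = Q*((2/7)*1) = Q*(2/7) = 2*Q/7)
(q(-4, -2)*T(z, -3))*(-42) = (sqrt(2 - 2)*((2/7)*(-5)))*(-42) = (sqrt(0)*(-10/7))*(-42) = (0*(-10/7))*(-42) = 0*(-42) = 0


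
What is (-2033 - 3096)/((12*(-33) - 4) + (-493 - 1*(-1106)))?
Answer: -5129/213 ≈ -24.080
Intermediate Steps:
(-2033 - 3096)/((12*(-33) - 4) + (-493 - 1*(-1106))) = -5129/((-396 - 4) + (-493 + 1106)) = -5129/(-400 + 613) = -5129/213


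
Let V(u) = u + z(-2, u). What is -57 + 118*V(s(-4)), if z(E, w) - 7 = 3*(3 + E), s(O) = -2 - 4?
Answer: 415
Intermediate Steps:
s(O) = -6
z(E, w) = 16 + 3*E (z(E, w) = 7 + 3*(3 + E) = 7 + (9 + 3*E) = 16 + 3*E)
V(u) = 10 + u (V(u) = u + (16 + 3*(-2)) = u + (16 - 6) = u + 10 = 10 + u)
-57 + 118*V(s(-4)) = -57 + 118*(10 - 6) = -57 + 118*4 = -57 + 472 = 415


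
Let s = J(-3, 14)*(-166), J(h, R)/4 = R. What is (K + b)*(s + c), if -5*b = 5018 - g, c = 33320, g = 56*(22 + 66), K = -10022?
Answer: -241200960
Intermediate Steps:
g = 4928 (g = 56*88 = 4928)
b = -18 (b = -(5018 - 1*4928)/5 = -(5018 - 4928)/5 = -⅕*90 = -18)
J(h, R) = 4*R
s = -9296 (s = (4*14)*(-166) = 56*(-166) = -9296)
(K + b)*(s + c) = (-10022 - 18)*(-9296 + 33320) = -10040*24024 = -241200960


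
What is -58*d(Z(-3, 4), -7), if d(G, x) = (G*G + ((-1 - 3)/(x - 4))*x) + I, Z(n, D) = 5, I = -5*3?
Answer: -4756/11 ≈ -432.36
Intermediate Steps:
I = -15
d(G, x) = -15 + G**2 - 4*x/(-4 + x) (d(G, x) = (G*G + ((-1 - 3)/(x - 4))*x) - 15 = (G**2 + (-4/(-4 + x))*x) - 15 = (G**2 - 4*x/(-4 + x)) - 15 = -15 + G**2 - 4*x/(-4 + x))
-58*d(Z(-3, 4), -7) = -58*(60 - 19*(-7) - 4*5**2 - 7*5**2)/(-4 - 7) = -58*(60 + 133 - 4*25 - 7*25)/(-11) = -(-58)*(60 + 133 - 100 - 175)/11 = -(-58)*(-82)/11 = -58*82/11 = -4756/11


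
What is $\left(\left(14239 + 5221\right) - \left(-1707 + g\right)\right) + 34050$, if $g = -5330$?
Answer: $60547$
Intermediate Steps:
$\left(\left(14239 + 5221\right) - \left(-1707 + g\right)\right) + 34050 = \left(\left(14239 + 5221\right) + \left(1707 - -5330\right)\right) + 34050 = \left(19460 + \left(1707 + 5330\right)\right) + 34050 = \left(19460 + 7037\right) + 34050 = 26497 + 34050 = 60547$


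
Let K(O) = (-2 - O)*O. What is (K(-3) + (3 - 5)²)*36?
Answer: 36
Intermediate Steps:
K(O) = O*(-2 - O)
(K(-3) + (3 - 5)²)*36 = (-1*(-3)*(2 - 3) + (3 - 5)²)*36 = (-1*(-3)*(-1) + (-2)²)*36 = (-3 + 4)*36 = 1*36 = 36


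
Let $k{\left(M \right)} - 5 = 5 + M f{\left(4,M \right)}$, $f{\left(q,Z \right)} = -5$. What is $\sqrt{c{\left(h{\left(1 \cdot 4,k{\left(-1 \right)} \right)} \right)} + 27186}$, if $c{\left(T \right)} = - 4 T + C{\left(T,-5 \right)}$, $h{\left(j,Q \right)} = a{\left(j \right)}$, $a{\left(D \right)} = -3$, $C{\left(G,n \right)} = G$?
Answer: $7 \sqrt{555} \approx 164.91$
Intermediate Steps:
$k{\left(M \right)} = 10 - 5 M$ ($k{\left(M \right)} = 5 + \left(5 + M \left(-5\right)\right) = 5 - \left(-5 + 5 M\right) = 10 - 5 M$)
$h{\left(j,Q \right)} = -3$
$c{\left(T \right)} = - 3 T$ ($c{\left(T \right)} = - 4 T + T = - 3 T$)
$\sqrt{c{\left(h{\left(1 \cdot 4,k{\left(-1 \right)} \right)} \right)} + 27186} = \sqrt{\left(-3\right) \left(-3\right) + 27186} = \sqrt{9 + 27186} = \sqrt{27195} = 7 \sqrt{555}$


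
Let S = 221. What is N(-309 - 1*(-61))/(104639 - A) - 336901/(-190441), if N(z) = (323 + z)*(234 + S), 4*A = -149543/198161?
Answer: 11031450185879553/5265162005953673 ≈ 2.0952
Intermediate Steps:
A = -149543/792644 (A = (-149543/198161)/4 = (-149543*1/198161)/4 = (¼)*(-149543/198161) = -149543/792644 ≈ -0.18866)
N(z) = 146965 + 455*z (N(z) = (323 + z)*(234 + 221) = (323 + z)*455 = 146965 + 455*z)
N(-309 - 1*(-61))/(104639 - A) - 336901/(-190441) = (146965 + 455*(-309 - 1*(-61)))/(104639 - 1*(-149543/792644)) - 336901/(-190441) = (146965 + 455*(-309 + 61))/(104639 + 149543/792644) - 336901*(-1/190441) = (146965 + 455*(-248))/(82941625059/792644) + 336901/190441 = (146965 - 112840)*(792644/82941625059) + 336901/190441 = 34125*(792644/82941625059) + 336901/190441 = 9016325500/27647208353 + 336901/190441 = 11031450185879553/5265162005953673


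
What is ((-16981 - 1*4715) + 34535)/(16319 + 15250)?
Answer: 12839/31569 ≈ 0.40670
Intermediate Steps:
((-16981 - 1*4715) + 34535)/(16319 + 15250) = ((-16981 - 4715) + 34535)/31569 = (-21696 + 34535)*(1/31569) = 12839*(1/31569) = 12839/31569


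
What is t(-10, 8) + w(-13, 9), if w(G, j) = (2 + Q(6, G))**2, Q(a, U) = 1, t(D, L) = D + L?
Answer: 7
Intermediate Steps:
w(G, j) = 9 (w(G, j) = (2 + 1)**2 = 3**2 = 9)
t(-10, 8) + w(-13, 9) = (-10 + 8) + 9 = -2 + 9 = 7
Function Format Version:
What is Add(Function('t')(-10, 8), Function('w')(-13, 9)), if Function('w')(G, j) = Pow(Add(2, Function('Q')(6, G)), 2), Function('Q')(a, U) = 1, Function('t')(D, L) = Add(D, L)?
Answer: 7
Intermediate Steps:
Function('w')(G, j) = 9 (Function('w')(G, j) = Pow(Add(2, 1), 2) = Pow(3, 2) = 9)
Add(Function('t')(-10, 8), Function('w')(-13, 9)) = Add(Add(-10, 8), 9) = Add(-2, 9) = 7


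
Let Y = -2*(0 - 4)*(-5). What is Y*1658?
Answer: -66320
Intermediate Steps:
Y = -40 (Y = -(-8)*(-5) = -2*20 = -40)
Y*1658 = -40*1658 = -66320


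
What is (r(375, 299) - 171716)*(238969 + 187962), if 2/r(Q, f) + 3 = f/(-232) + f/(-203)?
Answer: -685971324479660/9357 ≈ -7.3311e+10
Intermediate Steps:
r(Q, f) = 2/(-3 - 15*f/1624) (r(Q, f) = 2/(-3 + (f/(-232) + f/(-203))) = 2/(-3 + (f*(-1/232) + f*(-1/203))) = 2/(-3 + (-f/232 - f/203)) = 2/(-3 - 15*f/1624))
(r(375, 299) - 171716)*(238969 + 187962) = (-3248/(4872 + 15*299) - 171716)*(238969 + 187962) = (-3248/(4872 + 4485) - 171716)*426931 = (-3248/9357 - 171716)*426931 = -1606749860/9357*426931 = -685971324479660/9357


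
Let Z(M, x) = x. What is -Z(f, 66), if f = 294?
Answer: -66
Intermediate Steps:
-Z(f, 66) = -1*66 = -66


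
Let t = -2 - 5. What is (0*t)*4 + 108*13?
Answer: 1404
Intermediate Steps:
t = -7
(0*t)*4 + 108*13 = (0*(-7))*4 + 108*13 = 0*4 + 1404 = 0 + 1404 = 1404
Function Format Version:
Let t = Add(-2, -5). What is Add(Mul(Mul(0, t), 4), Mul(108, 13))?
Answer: 1404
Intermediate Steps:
t = -7
Add(Mul(Mul(0, t), 4), Mul(108, 13)) = Add(Mul(Mul(0, -7), 4), Mul(108, 13)) = Add(Mul(0, 4), 1404) = Add(0, 1404) = 1404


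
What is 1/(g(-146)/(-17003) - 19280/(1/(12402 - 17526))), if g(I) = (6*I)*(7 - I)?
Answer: 17003/1679738746188 ≈ 1.0122e-8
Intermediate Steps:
g(I) = 6*I*(7 - I)
1/(g(-146)/(-17003) - 19280/(1/(12402 - 17526))) = 1/((6*(-146)*(7 - 1*(-146)))/(-17003) - 19280/(1/(12402 - 17526))) = 1/((6*(-146)*(7 + 146))*(-1/17003) - 19280/(1/(-5124))) = 1/((6*(-146)*153)*(-1/17003) - 19280/(-1/5124)) = 1/(-134028*(-1/17003) - 19280*(-5124)) = 1/(134028/17003 + 98790720) = 1/(1679738746188/17003) = 17003/1679738746188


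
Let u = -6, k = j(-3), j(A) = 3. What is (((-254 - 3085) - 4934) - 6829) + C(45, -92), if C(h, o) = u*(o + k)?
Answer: -14568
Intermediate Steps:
k = 3
C(h, o) = -18 - 6*o (C(h, o) = -6*(o + 3) = -6*(3 + o) = -18 - 6*o)
(((-254 - 3085) - 4934) - 6829) + C(45, -92) = (((-254 - 3085) - 4934) - 6829) + (-18 - 6*(-92)) = ((-3339 - 4934) - 6829) + (-18 + 552) = (-8273 - 6829) + 534 = -15102 + 534 = -14568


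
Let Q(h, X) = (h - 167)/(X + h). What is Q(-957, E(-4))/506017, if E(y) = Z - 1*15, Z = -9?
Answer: 1124/496402677 ≈ 2.2643e-6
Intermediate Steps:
E(y) = -24 (E(y) = -9 - 1*15 = -9 - 15 = -24)
Q(h, X) = (-167 + h)/(X + h)
Q(-957, E(-4))/506017 = ((-167 - 957)/(-24 - 957))/506017 = (-1124/(-981))*(1/506017) = -1/981*(-1124)*(1/506017) = (1124/981)*(1/506017) = 1124/496402677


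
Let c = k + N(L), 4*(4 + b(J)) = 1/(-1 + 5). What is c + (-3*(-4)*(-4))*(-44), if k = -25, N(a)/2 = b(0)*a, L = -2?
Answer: 8411/4 ≈ 2102.8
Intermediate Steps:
b(J) = -63/16 (b(J) = -4 + 1/(4*(-1 + 5)) = -4 + (¼)/4 = -4 + (¼)*(¼) = -4 + 1/16 = -63/16)
N(a) = -63*a/8 (N(a) = 2*(-63*a/16) = -63*a/8)
c = -37/4 (c = -25 - 63/8*(-2) = -25 + 63/4 = -37/4 ≈ -9.2500)
c + (-3*(-4)*(-4))*(-44) = -37/4 + (-3*(-4)*(-4))*(-44) = -37/4 + (12*(-4))*(-44) = -37/4 - 48*(-44) = -37/4 + 2112 = 8411/4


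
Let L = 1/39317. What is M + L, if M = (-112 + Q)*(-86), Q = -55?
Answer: 564670755/39317 ≈ 14362.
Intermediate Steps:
L = 1/39317 ≈ 2.5434e-5
M = 14362 (M = (-112 - 55)*(-86) = -167*(-86) = 14362)
M + L = 14362 + 1/39317 = 564670755/39317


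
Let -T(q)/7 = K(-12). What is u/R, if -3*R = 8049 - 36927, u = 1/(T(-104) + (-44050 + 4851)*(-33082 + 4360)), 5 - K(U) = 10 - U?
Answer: 1/10837661169922 ≈ 9.2271e-14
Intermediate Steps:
K(U) = -5 + U (K(U) = 5 - (10 - U) = 5 + (-10 + U) = -5 + U)
T(q) = 119 (T(q) = -7*(-5 - 12) = -7*(-17) = 119)
u = 1/1125873797 (u = 1/(119 + (-44050 + 4851)*(-33082 + 4360)) = 1/(119 - 39199*(-28722)) = 1/(119 + 1125873678) = 1/1125873797 ≈ 8.8820e-10)
R = 9626 (R = -(8049 - 36927)/3 = -⅓*(-28878) = 9626)
u/R = (1/1125873797)/9626 = (1/1125873797)*(1/9626) = 1/10837661169922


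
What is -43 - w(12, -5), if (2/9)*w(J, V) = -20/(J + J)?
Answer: -157/4 ≈ -39.250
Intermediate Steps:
w(J, V) = -45/J (w(J, V) = 9*(-20/(J + J))/2 = 9*(-20*1/(2*J))/2 = 9*(-10/J)/2 = -45/J)
-43 - w(12, -5) = -43 - (-45)/12 = -43 - 1*(-15/4) = -43 + 15/4 = -157/4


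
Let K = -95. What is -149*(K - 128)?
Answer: 33227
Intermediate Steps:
-149*(K - 128) = -149*(-95 - 128) = -149*(-223) = 33227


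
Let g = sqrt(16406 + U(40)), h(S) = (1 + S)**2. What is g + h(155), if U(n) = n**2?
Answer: 24336 + sqrt(18006) ≈ 24470.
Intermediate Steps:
g = sqrt(18006) (g = sqrt(16406 + 40**2) = sqrt(16406 + 1600) = sqrt(18006) ≈ 134.19)
g + h(155) = sqrt(18006) + (1 + 155)**2 = sqrt(18006) + 156**2 = sqrt(18006) + 24336 = 24336 + sqrt(18006)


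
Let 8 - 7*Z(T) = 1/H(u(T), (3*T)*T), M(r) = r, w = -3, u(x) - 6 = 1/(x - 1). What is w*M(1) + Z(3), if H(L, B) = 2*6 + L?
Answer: -69/37 ≈ -1.8649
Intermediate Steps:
u(x) = 6 + 1/(-1 + x) (u(x) = 6 + 1/(x - 1) = 6 + 1/(-1 + x))
H(L, B) = 12 + L
Z(T) = 8/7 - 1/(7*(12 + (-5 + 6*T)/(-1 + T)))
w*M(1) + Z(3) = -3*1 + (-135 + 143*3)/(7*(-17 + 18*3)) = -3 + (-135 + 429)/(7*(-17 + 54)) = -3 + (1/7)*294/37 = -3 + (1/7)*(1/37)*294 = -3 + 42/37 = -69/37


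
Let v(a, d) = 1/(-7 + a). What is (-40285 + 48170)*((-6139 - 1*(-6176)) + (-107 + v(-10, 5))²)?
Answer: 26202588305/289 ≈ 9.0666e+7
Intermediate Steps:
(-40285 + 48170)*((-6139 - 1*(-6176)) + (-107 + v(-10, 5))²) = (-40285 + 48170)*((-6139 - 1*(-6176)) + (-107 + 1/(-7 - 10))²) = 7885*((-6139 + 6176) + (-107 + 1/(-17))²) = 7885*(37 + (-107 - 1/17)²) = 7885*(37 + (-1820/17)²) = 7885*(37 + 3312400/289) = 7885*(3323093/289) = 26202588305/289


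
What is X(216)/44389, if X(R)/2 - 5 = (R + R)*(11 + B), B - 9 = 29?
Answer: 42346/44389 ≈ 0.95397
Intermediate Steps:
B = 38 (B = 9 + 29 = 38)
X(R) = 10 + 196*R (X(R) = 10 + 2*((R + R)*(11 + 38)) = 10 + 2*((2*R)*49) = 10 + 2*(98*R) = 10 + 196*R)
X(216)/44389 = (10 + 196*216)/44389 = (10 + 42336)*(1/44389) = 42346*(1/44389) = 42346/44389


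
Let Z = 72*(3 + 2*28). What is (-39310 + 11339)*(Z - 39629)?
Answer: 989641951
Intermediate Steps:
Z = 4248 (Z = 72*(3 + 56) = 72*59 = 4248)
(-39310 + 11339)*(Z - 39629) = (-39310 + 11339)*(4248 - 39629) = -27971*(-35381) = 989641951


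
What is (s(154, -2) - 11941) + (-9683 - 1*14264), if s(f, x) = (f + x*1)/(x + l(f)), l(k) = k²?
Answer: -425523940/11857 ≈ -35888.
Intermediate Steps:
s(f, x) = (f + x)/(x + f²) (s(f, x) = (f + x*1)/(x + f²) = (f + x)/(x + f²))
(s(154, -2) - 11941) + (-9683 - 1*14264) = ((154 - 2)/(-2 + 154²) - 11941) + (-9683 - 1*14264) = (152/(-2 + 23716) - 11941) + (-9683 - 14264) = (152/23714 - 11941) - 23947 = ((1/23714)*152 - 11941) - 23947 = (76/11857 - 11941) - 23947 = -141584361/11857 - 23947 = -425523940/11857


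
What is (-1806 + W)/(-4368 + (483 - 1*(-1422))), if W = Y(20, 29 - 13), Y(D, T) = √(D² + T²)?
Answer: 602/821 - 4*√41/2463 ≈ 0.72285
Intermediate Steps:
W = 4*√41 (W = √(20² + (29 - 13)²) = √(400 + 16²) = √(400 + 256) = √656 = 4*√41 ≈ 25.612)
(-1806 + W)/(-4368 + (483 - 1*(-1422))) = (-1806 + 4*√41)/(-4368 + (483 - 1*(-1422))) = (-1806 + 4*√41)/(-4368 + (483 + 1422)) = (-1806 + 4*√41)/(-4368 + 1905) = (-1806 + 4*√41)/(-2463) = (-1806 + 4*√41)*(-1/2463) = 602/821 - 4*√41/2463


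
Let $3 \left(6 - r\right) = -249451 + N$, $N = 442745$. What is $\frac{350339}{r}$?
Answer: $- \frac{1051017}{193276} \approx -5.4379$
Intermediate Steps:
$r = - \frac{193276}{3}$ ($r = 6 - \frac{-249451 + 442745}{3} = 6 - \frac{193294}{3} = - \frac{193276}{3} \approx -64425.0$)
$\frac{350339}{r} = \frac{350339}{- \frac{193276}{3}} = 350339 \left(- \frac{3}{193276}\right) = - \frac{1051017}{193276}$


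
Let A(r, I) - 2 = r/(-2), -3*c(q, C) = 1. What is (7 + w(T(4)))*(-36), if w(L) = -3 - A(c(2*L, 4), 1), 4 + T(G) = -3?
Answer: -66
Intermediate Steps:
c(q, C) = -1/3 (c(q, C) = -1/3*1 = -1/3)
T(G) = -7 (T(G) = -4 - 3 = -7)
A(r, I) = 2 - r/2 (A(r, I) = 2 + r/(-2) = 2 + r*(-1/2) = 2 - r/2)
w(L) = -31/6 (w(L) = -3 - (2 - 1/2*(-1/3)) = -3 - (2 + 1/6) = -3 - 1*13/6 = -3 - 13/6 = -31/6)
(7 + w(T(4)))*(-36) = (7 - 31/6)*(-36) = (11/6)*(-36) = -66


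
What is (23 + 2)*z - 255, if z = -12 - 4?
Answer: -655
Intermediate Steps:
z = -16
(23 + 2)*z - 255 = (23 + 2)*(-16) - 255 = 25*(-16) - 255 = -400 - 255 = -655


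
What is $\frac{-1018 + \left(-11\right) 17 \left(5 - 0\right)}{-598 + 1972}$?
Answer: $- \frac{651}{458} \approx -1.4214$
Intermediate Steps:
$\frac{-1018 + \left(-11\right) 17 \left(5 - 0\right)}{-598 + 1972} = \frac{-1018 - 187 \left(5 + 0\right)}{1374} = \left(-1018 - 935\right) \frac{1}{1374} = \left(-1953\right) \frac{1}{1374} = - \frac{651}{458}$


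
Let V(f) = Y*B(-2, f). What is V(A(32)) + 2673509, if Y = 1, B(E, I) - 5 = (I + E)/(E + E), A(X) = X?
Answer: 5347013/2 ≈ 2.6735e+6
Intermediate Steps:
B(E, I) = 5 + (E + I)/(2*E) (B(E, I) = 5 + (I + E)/(E + E) = 5 + (E + I)/((2*E)) = 5 + (E + I)*(1/(2*E)) = 5 + (E + I)/(2*E))
V(f) = 11/2 - f/4 (V(f) = 1*((½)*(f + 11*(-2))/(-2)) = 1*((½)*(-½)*(f - 22)) = 1*((½)*(-½)*(-22 + f)) = 1*(11/2 - f/4) = 11/2 - f/4)
V(A(32)) + 2673509 = (11/2 - ¼*32) + 2673509 = (11/2 - 8) + 2673509 = -5/2 + 2673509 = 5347013/2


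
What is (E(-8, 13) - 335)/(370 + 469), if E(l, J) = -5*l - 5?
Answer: -300/839 ≈ -0.35757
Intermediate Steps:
E(l, J) = -5 - 5*l
(E(-8, 13) - 335)/(370 + 469) = ((-5 - 5*(-8)) - 335)/(370 + 469) = ((-5 + 40) - 335)/839 = (35 - 335)*(1/839) = -300*1/839 = -300/839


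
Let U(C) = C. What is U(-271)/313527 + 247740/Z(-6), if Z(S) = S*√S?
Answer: -271/313527 + 20645*I*√6/3 ≈ -0.00086436 + 16857.0*I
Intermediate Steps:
Z(S) = S^(3/2)
U(-271)/313527 + 247740/Z(-6) = -271/313527 + 247740/((-6)^(3/2)) = -271*1/313527 + 247740/((-6*I*√6)) = -271/313527 + 247740*(I*√6/36) = -271/313527 + 20645*I*√6/3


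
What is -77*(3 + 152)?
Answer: -11935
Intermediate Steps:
-77*(3 + 152) = -77*155 = -11935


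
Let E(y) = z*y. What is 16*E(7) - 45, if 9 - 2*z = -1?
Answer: 515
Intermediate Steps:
z = 5 (z = 9/2 - ½*(-1) = 9/2 + ½ = 5)
E(y) = 5*y
16*E(7) - 45 = 16*(5*7) - 45 = 16*35 - 45 = 560 - 45 = 515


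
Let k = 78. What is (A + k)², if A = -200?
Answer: 14884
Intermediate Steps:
(A + k)² = (-200 + 78)² = (-122)² = 14884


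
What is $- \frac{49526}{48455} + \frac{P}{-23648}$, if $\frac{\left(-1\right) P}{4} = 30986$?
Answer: $\frac{604314459}{143232980} \approx 4.2191$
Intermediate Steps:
$P = -123944$ ($P = \left(-4\right) 30986 = -123944$)
$- \frac{49526}{48455} + \frac{P}{-23648} = - \frac{49526}{48455} - \frac{123944}{-23648} = \left(-49526\right) \frac{1}{48455} - - \frac{15493}{2956} = - \frac{49526}{48455} + \frac{15493}{2956} = \frac{604314459}{143232980}$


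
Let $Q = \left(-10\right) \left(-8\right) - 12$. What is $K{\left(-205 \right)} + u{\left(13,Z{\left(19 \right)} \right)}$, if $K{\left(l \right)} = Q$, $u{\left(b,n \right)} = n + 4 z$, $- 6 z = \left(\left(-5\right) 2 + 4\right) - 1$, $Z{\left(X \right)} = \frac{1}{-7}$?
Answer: $\frac{1523}{21} \approx 72.524$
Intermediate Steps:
$Z{\left(X \right)} = - \frac{1}{7}$
$z = \frac{7}{6}$ ($z = - \frac{\left(\left(-5\right) 2 + 4\right) - 1}{6} = - \frac{\left(-10 + 4\right) - 1}{6} = - \frac{-6 - 1}{6} = \left(- \frac{1}{6}\right) \left(-7\right) = \frac{7}{6} \approx 1.1667$)
$Q = 68$ ($Q = 80 - 12 = 68$)
$u{\left(b,n \right)} = \frac{14}{3} + n$ ($u{\left(b,n \right)} = n + 4 \cdot \frac{7}{6} = n + \frac{14}{3} = \frac{14}{3} + n$)
$K{\left(l \right)} = 68$
$K{\left(-205 \right)} + u{\left(13,Z{\left(19 \right)} \right)} = 68 + \left(\frac{14}{3} - \frac{1}{7}\right) = 68 + \frac{95}{21} = \frac{1523}{21}$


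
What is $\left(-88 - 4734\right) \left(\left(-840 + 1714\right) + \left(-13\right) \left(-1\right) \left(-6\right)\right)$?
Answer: $-3838312$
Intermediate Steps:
$\left(-88 - 4734\right) \left(\left(-840 + 1714\right) + \left(-13\right) \left(-1\right) \left(-6\right)\right) = - 4822 \left(874 + 13 \left(-6\right)\right) = - 4822 \left(874 - 78\right) = \left(-4822\right) 796 = -3838312$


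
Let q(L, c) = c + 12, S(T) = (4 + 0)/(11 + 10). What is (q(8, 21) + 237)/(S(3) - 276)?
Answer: -2835/2896 ≈ -0.97894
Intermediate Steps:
S(T) = 4/21
q(L, c) = 12 + c
(q(8, 21) + 237)/(S(3) - 276) = ((12 + 21) + 237)/(4/21 - 276) = (33 + 237)/(-5792/21) = 270*(-21/5792) = -2835/2896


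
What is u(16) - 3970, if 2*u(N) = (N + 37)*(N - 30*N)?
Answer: -16266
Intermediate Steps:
u(N) = -29*N*(37 + N)/2 (u(N) = ((N + 37)*(N - 30*N))/2 = ((37 + N)*(-29*N))/2 = (-29*N*(37 + N))/2 = -29*N*(37 + N)/2)
u(16) - 3970 = -29/2*16*(37 + 16) - 3970 = -29/2*16*53 - 3970 = -12296 - 3970 = -16266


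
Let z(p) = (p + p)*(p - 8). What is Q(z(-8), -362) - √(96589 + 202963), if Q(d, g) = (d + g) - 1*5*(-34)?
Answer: 64 - 4*√18722 ≈ -483.31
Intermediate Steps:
z(p) = 2*p*(-8 + p) (z(p) = (2*p)*(-8 + p) = 2*p*(-8 + p))
Q(d, g) = 170 + d + g (Q(d, g) = (d + g) - 5*(-34) = (d + g) + 170 = 170 + d + g)
Q(z(-8), -362) - √(96589 + 202963) = (170 + 2*(-8)*(-8 - 8) - 362) - √(96589 + 202963) = (170 + 2*(-8)*(-16) - 362) - √299552 = (170 + 256 - 362) - 4*√18722 = 64 - 4*√18722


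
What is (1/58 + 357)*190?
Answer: 1967165/29 ≈ 67833.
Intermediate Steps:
(1/58 + 357)*190 = (20707/58)*190 = 1967165/29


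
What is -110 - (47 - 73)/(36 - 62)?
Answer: -111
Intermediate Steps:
-110 - (47 - 73)/(36 - 62) = -110 - (-26)/(-26) = -110 - (-26)*(-1)/26 = -110 - 1*1 = -110 - 1 = -111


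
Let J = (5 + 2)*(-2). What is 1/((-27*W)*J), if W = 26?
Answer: 1/9828 ≈ 0.00010175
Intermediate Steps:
J = -14 (J = 7*(-2) = -14)
1/((-27*W)*J) = 1/(-27*26*(-14)) = 1/(-702*(-14)) = 1/9828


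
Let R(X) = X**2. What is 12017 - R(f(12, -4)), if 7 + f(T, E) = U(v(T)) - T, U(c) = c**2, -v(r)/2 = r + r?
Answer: -5209208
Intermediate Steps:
v(r) = -4*r (v(r) = -2*(r + r) = -4*r)
f(T, E) = -7 - T + 16*T**2 (f(T, E) = -7 + ((-4*T)**2 - T) = -7 + (16*T**2 - T) = -7 + (-T + 16*T**2) = -7 - T + 16*T**2)
12017 - R(f(12, -4)) = 12017 - (-7 - 1*12 + 16*12**2)**2 = 12017 - (-7 - 12 + 16*144)**2 = 12017 - (-7 - 12 + 2304)**2 = 12017 - 1*2285**2 = 12017 - 1*5221225 = 12017 - 5221225 = -5209208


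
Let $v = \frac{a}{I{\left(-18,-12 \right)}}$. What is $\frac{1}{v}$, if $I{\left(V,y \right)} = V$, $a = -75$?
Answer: $\frac{6}{25} \approx 0.24$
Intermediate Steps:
$v = \frac{25}{6}$ ($v = - \frac{75}{-18} = \left(-75\right) \left(- \frac{1}{18}\right) = \frac{25}{6} \approx 4.1667$)
$\frac{1}{v} = \frac{1}{\frac{25}{6}} = \frac{6}{25}$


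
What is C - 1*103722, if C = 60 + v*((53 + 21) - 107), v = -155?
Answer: -98547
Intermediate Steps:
C = 5175 (C = 60 - 155*((53 + 21) - 107) = 60 - 155*(74 - 107) = 60 - 155*(-33) = 60 + 5115 = 5175)
C - 1*103722 = 5175 - 1*103722 = 5175 - 103722 = -98547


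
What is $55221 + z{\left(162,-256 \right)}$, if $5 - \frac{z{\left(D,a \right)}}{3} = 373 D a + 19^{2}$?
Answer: $46461321$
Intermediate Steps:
$z{\left(D,a \right)} = -1068 - 1119 D a$ ($z{\left(D,a \right)} = 15 - 3 \left(373 D a + 19^{2}\right) = 15 - 3 \left(373 D a + 361\right) = 15 - 3 \left(361 + 373 D a\right) = 15 - \left(1083 + 1119 D a\right) = -1068 - 1119 D a$)
$55221 + z{\left(162,-256 \right)} = 55221 - \left(1068 + 181278 \left(-256\right)\right) = 55221 + \left(-1068 + 46407168\right) = 55221 + 46406100 = 46461321$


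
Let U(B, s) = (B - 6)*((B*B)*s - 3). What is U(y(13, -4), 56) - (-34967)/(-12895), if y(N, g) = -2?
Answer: -22833327/12895 ≈ -1770.7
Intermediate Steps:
U(B, s) = (-6 + B)*(-3 + s*B²) (U(B, s) = (-6 + B)*(B²*s - 3) = (-6 + B)*(s*B² - 3) = (-6 + B)*(-3 + s*B²))
U(y(13, -4), 56) - (-34967)/(-12895) = (18 - 3*(-2) + 56*(-2)³ - 6*56*(-2)²) - (-34967)/(-12895) = (18 + 6 + 56*(-8) - 6*56*4) - (-34967)*(-1)/12895 = (18 + 6 - 448 - 1344) - 1*34967/12895 = -1768 - 34967/12895 = -22833327/12895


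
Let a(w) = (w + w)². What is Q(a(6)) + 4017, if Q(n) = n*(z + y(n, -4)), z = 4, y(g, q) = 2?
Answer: 4881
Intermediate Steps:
a(w) = 4*w² (a(w) = (2*w)² = 4*w²)
Q(n) = 6*n (Q(n) = n*(4 + 2) = n*6 = 6*n)
Q(a(6)) + 4017 = 6*(4*6²) + 4017 = 6*(4*36) + 4017 = 6*144 + 4017 = 864 + 4017 = 4881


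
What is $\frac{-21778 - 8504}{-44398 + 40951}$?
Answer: $\frac{10094}{1149} \approx 8.785$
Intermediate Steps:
$\frac{-21778 - 8504}{-44398 + 40951} = - \frac{30282}{-3447} = \left(-30282\right) \left(- \frac{1}{3447}\right) = \frac{10094}{1149}$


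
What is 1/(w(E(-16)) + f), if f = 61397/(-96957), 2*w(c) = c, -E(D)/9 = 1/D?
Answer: -443232/156013 ≈ -2.8410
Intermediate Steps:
E(D) = -9/D
w(c) = c/2
f = -8771/13851 (f = 61397*(-1/96957) = -8771/13851 ≈ -0.63324)
1/(w(E(-16)) + f) = 1/((-9/(-16))/2 - 8771/13851) = 1/((-9*(-1/16))/2 - 8771/13851) = 1/((½)*(9/16) - 8771/13851) = 1/(9/32 - 8771/13851) = 1/(-156013/443232) = -443232/156013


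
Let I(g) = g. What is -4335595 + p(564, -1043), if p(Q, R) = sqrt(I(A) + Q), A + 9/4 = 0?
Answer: -4335595 + sqrt(2247)/2 ≈ -4.3356e+6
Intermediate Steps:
A = -9/4 (A = -9/4 + 0 = -9/4 ≈ -2.2500)
p(Q, R) = sqrt(-9/4 + Q)
-4335595 + p(564, -1043) = -4335595 + sqrt(-9 + 4*564)/2 = -4335595 + sqrt(-9 + 2256)/2 = -4335595 + sqrt(2247)/2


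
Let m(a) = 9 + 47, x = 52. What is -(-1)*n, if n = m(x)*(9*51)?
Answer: 25704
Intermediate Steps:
m(a) = 56
n = 25704 (n = 56*(9*51) = 56*459 = 25704)
-(-1)*n = -(-1)*25704 = -1*(-25704) = 25704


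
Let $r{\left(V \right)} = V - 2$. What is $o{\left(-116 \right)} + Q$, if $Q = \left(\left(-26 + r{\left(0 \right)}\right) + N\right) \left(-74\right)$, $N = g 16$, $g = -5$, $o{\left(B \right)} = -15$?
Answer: $7977$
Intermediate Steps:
$r{\left(V \right)} = -2 + V$ ($r{\left(V \right)} = V - 2 = -2 + V$)
$N = -80$ ($N = \left(-5\right) 16 = -80$)
$Q = 7992$ ($Q = \left(\left(-26 + \left(-2 + 0\right)\right) - 80\right) \left(-74\right) = \left(\left(-26 - 2\right) - 80\right) \left(-74\right) = \left(-28 - 80\right) \left(-74\right) = \left(-108\right) \left(-74\right) = 7992$)
$o{\left(-116 \right)} + Q = -15 + 7992 = 7977$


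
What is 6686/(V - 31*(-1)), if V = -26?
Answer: 6686/5 ≈ 1337.2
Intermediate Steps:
6686/(V - 31*(-1)) = 6686/(-26 - 31*(-1)) = 6686/(-26 + 31) = 6686/5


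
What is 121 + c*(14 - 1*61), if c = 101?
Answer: -4626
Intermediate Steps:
121 + c*(14 - 1*61) = 121 + 101*(14 - 1*61) = 121 + 101*(14 - 61) = 121 + 101*(-47) = 121 - 4747 = -4626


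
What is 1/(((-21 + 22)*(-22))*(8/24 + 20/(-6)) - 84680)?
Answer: -1/84614 ≈ -1.1818e-5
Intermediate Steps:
1/(((-21 + 22)*(-22))*(8/24 + 20/(-6)) - 84680) = 1/((1*(-22))*(8*(1/24) + 20*(-⅙)) - 84680) = 1/(-22*(⅓ - 10/3) - 84680) = 1/(-22*(-3) - 84680) = 1/(66 - 84680) = 1/(-84614) = -1/84614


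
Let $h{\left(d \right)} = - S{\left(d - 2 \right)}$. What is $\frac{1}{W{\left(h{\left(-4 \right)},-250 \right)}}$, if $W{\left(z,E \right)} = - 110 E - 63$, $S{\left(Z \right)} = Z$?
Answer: $\frac{1}{27437} \approx 3.6447 \cdot 10^{-5}$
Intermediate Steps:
$h{\left(d \right)} = 2 - d$ ($h{\left(d \right)} = - (d - 2) = - (-2 + d) = 2 - d$)
$W{\left(z,E \right)} = -63 - 110 E$
$\frac{1}{W{\left(h{\left(-4 \right)},-250 \right)}} = \frac{1}{-63 - -27500} = \frac{1}{-63 + 27500} = \frac{1}{27437}$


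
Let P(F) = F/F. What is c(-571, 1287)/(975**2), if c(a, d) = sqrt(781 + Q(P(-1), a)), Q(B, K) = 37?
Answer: sqrt(818)/950625 ≈ 3.0086e-5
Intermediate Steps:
P(F) = 1
c(a, d) = sqrt(818) (c(a, d) = sqrt(781 + 37) = sqrt(818))
c(-571, 1287)/(975**2) = sqrt(818)/(975**2) = sqrt(818)/950625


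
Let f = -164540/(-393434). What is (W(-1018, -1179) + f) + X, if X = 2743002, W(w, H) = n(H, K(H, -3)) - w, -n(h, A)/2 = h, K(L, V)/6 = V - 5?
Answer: 540259323296/196717 ≈ 2.7464e+6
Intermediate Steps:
K(L, V) = -30 + 6*V (K(L, V) = 6*(V - 5) = 6*(-5 + V) = -30 + 6*V)
n(h, A) = -2*h
W(w, H) = -w - 2*H (W(w, H) = -2*H - w = -w - 2*H)
f = 82270/196717 (f = -164540*(-1/393434) = 82270/196717 ≈ 0.41821)
(W(-1018, -1179) + f) + X = ((-1*(-1018) - 2*(-1179)) + 82270/196717) + 2743002 = ((1018 + 2358) + 82270/196717) + 2743002 = (3376 + 82270/196717) + 2743002 = 664198862/196717 + 2743002 = 540259323296/196717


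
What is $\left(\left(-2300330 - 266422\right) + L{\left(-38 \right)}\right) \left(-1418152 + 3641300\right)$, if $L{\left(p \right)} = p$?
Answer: $-5706354054920$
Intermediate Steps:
$\left(\left(-2300330 - 266422\right) + L{\left(-38 \right)}\right) \left(-1418152 + 3641300\right) = \left(\left(-2300330 - 266422\right) - 38\right) \left(-1418152 + 3641300\right) = \left(-2566752 - 38\right) 2223148 = \left(-2566790\right) 2223148 = -5706354054920$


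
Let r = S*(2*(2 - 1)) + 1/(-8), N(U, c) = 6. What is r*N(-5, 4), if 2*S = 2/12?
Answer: ¼ ≈ 0.25000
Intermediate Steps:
S = 1/12 (S = (2/12)/2 = (2*(1/12))/2 = (½)*(⅙) = 1/12 ≈ 0.083333)
r = 1/24 (r = (2*(2 - 1))/12 + 1/(-8) = (2*1)/12 - ⅛ = (1/12)*2 - ⅛ = ⅙ - ⅛ = 1/24 ≈ 0.041667)
r*N(-5, 4) = (1/24)*6 = ¼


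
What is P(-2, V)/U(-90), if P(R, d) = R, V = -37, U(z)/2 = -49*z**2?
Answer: 1/396900 ≈ 2.5195e-6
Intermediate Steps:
U(z) = -98*z**2 (U(z) = 2*(-49*z**2) = -98*z**2)
P(-2, V)/U(-90) = -2/((-98*(-90)**2)) = -2/((-98*8100)) = -2/(-793800) = -2*(-1/793800) = 1/396900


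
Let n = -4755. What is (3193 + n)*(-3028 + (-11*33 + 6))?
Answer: 5287370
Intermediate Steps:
(3193 + n)*(-3028 + (-11*33 + 6)) = (3193 - 4755)*(-3028 + (-11*33 + 6)) = -1562*(-3028 + (-363 + 6)) = -1562*(-3028 - 357) = -1562*(-3385) = 5287370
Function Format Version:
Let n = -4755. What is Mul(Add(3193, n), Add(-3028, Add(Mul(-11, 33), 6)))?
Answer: 5287370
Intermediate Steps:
Mul(Add(3193, n), Add(-3028, Add(Mul(-11, 33), 6))) = Mul(Add(3193, -4755), Add(-3028, Add(Mul(-11, 33), 6))) = Mul(-1562, Add(-3028, Add(-363, 6))) = Mul(-1562, Add(-3028, -357)) = Mul(-1562, -3385) = 5287370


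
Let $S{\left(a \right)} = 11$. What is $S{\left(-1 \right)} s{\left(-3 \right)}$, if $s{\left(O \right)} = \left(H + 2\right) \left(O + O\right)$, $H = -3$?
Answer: $66$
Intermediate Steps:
$s{\left(O \right)} = - 2 O$ ($s{\left(O \right)} = \left(-3 + 2\right) \left(O + O\right) = - 2 O$)
$S{\left(-1 \right)} s{\left(-3 \right)} = 11 \left(\left(-2\right) \left(-3\right)\right) = 11 \cdot 6 = 66$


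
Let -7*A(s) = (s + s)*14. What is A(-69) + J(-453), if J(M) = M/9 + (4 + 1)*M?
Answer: -6118/3 ≈ -2039.3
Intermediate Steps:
J(M) = 46*M/9 (J(M) = M*(⅑) + 5*M = M/9 + 5*M = 46*M/9)
A(s) = -4*s (A(s) = -(s + s)*14/7 = -2*s*14/7 = -4*s)
A(-69) + J(-453) = -4*(-69) + (46/9)*(-453) = 276 - 6946/3 = -6118/3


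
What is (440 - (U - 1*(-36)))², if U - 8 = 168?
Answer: 51984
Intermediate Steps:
U = 176 (U = 8 + 168 = 176)
(440 - (U - 1*(-36)))² = (440 - (176 - 1*(-36)))² = (440 - (176 + 36))² = (440 - 1*212)² = (440 - 212)² = 228² = 51984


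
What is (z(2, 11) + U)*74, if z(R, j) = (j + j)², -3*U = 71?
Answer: 102194/3 ≈ 34065.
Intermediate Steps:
U = -71/3 (U = -⅓*71 = -71/3 ≈ -23.667)
z(R, j) = 4*j² (z(R, j) = (2*j)² = 4*j²)
(z(2, 11) + U)*74 = (4*11² - 71/3)*74 = (4*121 - 71/3)*74 = (484 - 71/3)*74 = (1381/3)*74 = 102194/3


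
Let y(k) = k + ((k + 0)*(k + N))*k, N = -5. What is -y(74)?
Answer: -377918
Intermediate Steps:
y(k) = k + k**2*(-5 + k) (y(k) = k + ((k + 0)*(k - 5))*k = k + (k*(-5 + k))*k = k + k**2*(-5 + k))
-y(74) = -74*(1 + 74**2 - 5*74) = -74*(1 + 5476 - 370) = -74*5107 = -1*377918 = -377918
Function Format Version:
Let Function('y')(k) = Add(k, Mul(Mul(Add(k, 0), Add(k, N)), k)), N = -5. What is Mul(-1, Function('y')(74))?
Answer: -377918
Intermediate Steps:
Function('y')(k) = Add(k, Mul(Pow(k, 2), Add(-5, k))) (Function('y')(k) = Add(k, Mul(Mul(Add(k, 0), Add(k, -5)), k)) = Add(k, Mul(Mul(k, Add(-5, k)), k)) = Add(k, Mul(Pow(k, 2), Add(-5, k))))
Mul(-1, Function('y')(74)) = Mul(-1, Mul(74, Add(1, Pow(74, 2), Mul(-5, 74)))) = Mul(-1, Mul(74, Add(1, 5476, -370))) = Mul(-1, Mul(74, 5107)) = Mul(-1, 377918) = -377918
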